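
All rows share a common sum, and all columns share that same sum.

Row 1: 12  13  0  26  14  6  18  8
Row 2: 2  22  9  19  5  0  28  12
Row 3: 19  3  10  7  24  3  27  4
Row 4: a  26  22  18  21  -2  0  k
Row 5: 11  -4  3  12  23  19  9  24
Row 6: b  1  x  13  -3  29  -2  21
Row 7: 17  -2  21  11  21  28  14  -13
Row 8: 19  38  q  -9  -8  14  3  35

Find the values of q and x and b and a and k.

Rows 1 and 2 both sum to 97, so that's the common total.
Column 8 has 8 + 12 + 4 + 24 + 21 − 13 + 35 = 91; the blank must be 97 − 91 = 6.
Row 4 has 26 + 22 + 18 + 21 − 2 + 0 + 6 = 91; the blank must be 97 − 91 = 6.
Column 1 has 12 + 2 + 19 + 6 + 11 + 17 + 19 = 86; the blank must be 97 − 86 = 11.
Row 8 has 19 + 38 − 9 − 8 + 14 + 3 + 35 = 92; the blank must be 97 − 92 = 5.
Row 6 has 11 + 1 + 13 − 3 + 29 − 2 + 21 = 70; the blank must be 97 − 70 = 27.

q = 5, x = 27, b = 11, a = 6, k = 6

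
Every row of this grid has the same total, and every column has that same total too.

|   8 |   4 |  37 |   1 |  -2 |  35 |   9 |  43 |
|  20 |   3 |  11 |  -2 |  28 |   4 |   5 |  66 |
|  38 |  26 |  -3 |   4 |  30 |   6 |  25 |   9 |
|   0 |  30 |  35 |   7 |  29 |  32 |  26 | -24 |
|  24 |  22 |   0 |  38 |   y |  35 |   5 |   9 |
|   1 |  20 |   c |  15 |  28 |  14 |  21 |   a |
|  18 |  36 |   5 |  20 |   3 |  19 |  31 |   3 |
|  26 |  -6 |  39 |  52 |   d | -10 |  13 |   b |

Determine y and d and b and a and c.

Rows 1 and 2 both sum to 135, so that's the common total.
Row 5 has 24 + 22 + 0 + 38 + 35 + 5 + 9 = 133; the blank must be 135 − 133 = 2.
Column 5 has -2 + 28 + 30 + 29 + 2 + 28 + 3 = 118; the blank must be 135 − 118 = 17.
Row 8 has 26 − 6 + 39 + 52 + 17 − 10 + 13 = 131; the blank must be 135 − 131 = 4.
Column 8 has 43 + 66 + 9 − 24 + 9 + 3 + 4 = 110; the blank must be 135 − 110 = 25.
Row 6 has 1 + 20 + 15 + 28 + 14 + 21 + 25 = 124; the blank must be 135 − 124 = 11.

y = 2, d = 17, b = 4, a = 25, c = 11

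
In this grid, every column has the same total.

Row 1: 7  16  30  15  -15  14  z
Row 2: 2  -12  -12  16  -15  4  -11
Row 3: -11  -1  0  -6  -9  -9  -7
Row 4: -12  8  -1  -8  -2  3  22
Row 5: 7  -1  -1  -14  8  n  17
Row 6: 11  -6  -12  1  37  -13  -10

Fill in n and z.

n = 5, z = -7

Columns 1 and 4 both add up to 4, so every column sums to 4.
Column 6: 14 + 4 − 9 + 3 − 13 = -1, so the missing entry is 4 − (-1) = 5.
Column 7: -11 − 7 + 22 + 17 − 10 = 11, so the missing entry is 4 − 11 = -7.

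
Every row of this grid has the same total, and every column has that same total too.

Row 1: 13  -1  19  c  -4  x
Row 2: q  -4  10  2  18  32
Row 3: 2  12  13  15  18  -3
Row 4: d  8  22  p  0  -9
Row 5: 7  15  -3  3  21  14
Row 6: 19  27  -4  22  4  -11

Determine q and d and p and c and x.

Rows 3 and 5 both sum to 57, so that's the common total.
Column 6: 32 − 3 − 9 + 14 − 11 = 23, so its missing entry is 57 − 23 = 34.
Row 1: 13 − 1 + 19 − 4 + 34 = 61, so its missing entry is 57 − 61 = -4.
Column 4: -4 + 2 + 15 + 3 + 22 = 38, so its missing entry is 57 − 38 = 19.
Row 4: 8 + 22 + 19 + 0 − 9 = 40, so its missing entry is 57 − 40 = 17.
Row 2: -4 + 10 + 2 + 18 + 32 = 58, so its missing entry is 57 − 58 = -1.

q = -1, d = 17, p = 19, c = -4, x = 34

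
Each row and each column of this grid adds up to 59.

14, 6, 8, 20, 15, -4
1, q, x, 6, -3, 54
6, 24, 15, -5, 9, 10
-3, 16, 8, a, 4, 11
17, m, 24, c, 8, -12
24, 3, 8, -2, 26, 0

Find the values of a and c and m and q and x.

Column 3: 8 + 15 + 8 + 24 + 8 = 63, so its missing entry is 59 − 63 = -4.
Row 2: 1 − 4 + 6 − 3 + 54 = 54, so its missing entry is 59 − 54 = 5.
Row 4: -3 + 16 + 8 + 4 + 11 = 36, so its missing entry is 59 − 36 = 23.
Column 4: 20 + 6 − 5 + 23 − 2 = 42, so its missing entry is 59 − 42 = 17.
Row 5: 17 + 24 + 17 + 8 − 12 = 54, so its missing entry is 59 − 54 = 5.

a = 23, c = 17, m = 5, q = 5, x = -4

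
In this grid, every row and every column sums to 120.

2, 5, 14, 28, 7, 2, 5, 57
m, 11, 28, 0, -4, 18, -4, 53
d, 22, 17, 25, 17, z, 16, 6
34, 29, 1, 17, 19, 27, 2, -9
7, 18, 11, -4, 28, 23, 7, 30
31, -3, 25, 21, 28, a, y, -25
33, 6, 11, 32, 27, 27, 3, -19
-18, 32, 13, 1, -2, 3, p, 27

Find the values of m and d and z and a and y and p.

m = 18, d = 13, z = 4, a = 16, y = 27, p = 64

Row 8 has -18 + 32 + 13 + 1 − 2 + 3 + 27 = 56; the blank must be 120 − 56 = 64.
Column 7 has 5 − 4 + 16 + 2 + 7 + 3 + 64 = 93; the blank must be 120 − 93 = 27.
Row 6 has 31 − 3 + 25 + 21 + 28 + 27 − 25 = 104; the blank must be 120 − 104 = 16.
Row 2 has 11 + 28 + 0 − 4 + 18 − 4 + 53 = 102; the blank must be 120 − 102 = 18.
Column 1 has 2 + 18 + 34 + 7 + 31 + 33 − 18 = 107; the blank must be 120 − 107 = 13.
Row 3 has 13 + 22 + 17 + 25 + 17 + 16 + 6 = 116; the blank must be 120 − 116 = 4.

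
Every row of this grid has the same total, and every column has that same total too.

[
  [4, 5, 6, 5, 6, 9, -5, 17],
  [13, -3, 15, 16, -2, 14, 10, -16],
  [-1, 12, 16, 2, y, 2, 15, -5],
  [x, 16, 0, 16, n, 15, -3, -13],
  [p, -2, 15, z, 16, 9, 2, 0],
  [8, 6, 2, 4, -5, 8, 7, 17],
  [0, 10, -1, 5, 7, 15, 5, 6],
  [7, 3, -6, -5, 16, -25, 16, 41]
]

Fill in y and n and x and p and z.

y = 6, n = 3, x = 13, p = 3, z = 4

Rows 1 and 2 both sum to 47, so that's the common total.
Row 3: -1 + 12 + 16 + 2 + 2 + 15 − 5 = 41, so its missing entry is 47 − 41 = 6.
Column 5: 6 − 2 + 6 + 16 − 5 + 7 + 16 = 44, so its missing entry is 47 − 44 = 3.
Column 4: 5 + 16 + 2 + 16 + 4 + 5 − 5 = 43, so its missing entry is 47 − 43 = 4.
Row 5: -2 + 15 + 4 + 16 + 9 + 2 + 0 = 44, so its missing entry is 47 − 44 = 3.
Row 4: 16 + 0 + 16 + 3 + 15 − 3 − 13 = 34, so its missing entry is 47 − 34 = 13.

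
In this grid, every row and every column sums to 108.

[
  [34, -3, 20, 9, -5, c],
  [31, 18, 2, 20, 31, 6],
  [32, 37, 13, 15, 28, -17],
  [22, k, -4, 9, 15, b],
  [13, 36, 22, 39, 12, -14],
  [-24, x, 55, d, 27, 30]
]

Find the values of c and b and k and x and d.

The known cells in row 1 total 55, leaving 108 − 55 = 53 for the blank.
The known cells in column 4 total 92, leaving 108 − 92 = 16 for the blank.
The known cells in row 6 total 104, leaving 108 − 104 = 4 for the blank.
The known cells in column 2 total 92, leaving 108 − 92 = 16 for the blank.
The known cells in row 4 total 58, leaving 108 − 58 = 50 for the blank.

c = 53, b = 50, k = 16, x = 4, d = 16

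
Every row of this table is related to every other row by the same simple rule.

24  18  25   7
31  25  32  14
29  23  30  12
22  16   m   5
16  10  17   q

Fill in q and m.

The difference between any two rows is the same in every column — this is an addition table with the headers hidden.
Row 5 minus row 1 is 16 − 24 = -8, so its entry in column 4 is 7 + (-8) = -1.
Row 4 minus row 1 is 22 − 24 = -2, so its entry in column 3 is 25 + (-2) = 23.

q = -1, m = 23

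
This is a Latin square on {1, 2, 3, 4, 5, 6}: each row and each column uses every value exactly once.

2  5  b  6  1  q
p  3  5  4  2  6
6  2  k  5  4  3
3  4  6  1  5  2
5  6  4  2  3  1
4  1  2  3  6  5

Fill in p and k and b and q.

For row 2, column 1: row 2 already has {2, 3, 4, 5, 6}; that leaves 1.
Cell (1,6): column 6 already has {1, 2, 3, 5, 6} → 4.
Cell (1,3): row 1 already has {1, 2, 4, 5, 6} → 3.
Cell (3,3): row 3 already has {2, 3, 4, 5, 6} → 1.

p = 1, k = 1, b = 3, q = 4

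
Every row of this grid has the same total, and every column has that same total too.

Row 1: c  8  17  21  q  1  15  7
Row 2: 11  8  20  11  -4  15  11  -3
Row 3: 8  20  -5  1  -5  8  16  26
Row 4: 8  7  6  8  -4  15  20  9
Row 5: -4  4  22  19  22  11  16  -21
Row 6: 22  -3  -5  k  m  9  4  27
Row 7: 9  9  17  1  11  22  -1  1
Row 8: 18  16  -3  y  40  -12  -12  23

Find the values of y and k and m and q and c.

y = -1, k = 9, m = 6, q = 3, c = -3

Rows 2 and 3 both sum to 69, so that's the common total.
Column 1: 11 + 8 + 8 − 4 + 22 + 9 + 18 = 72, so its missing entry is 69 − 72 = -3.
Row 1: -3 + 8 + 17 + 21 + 1 + 15 + 7 = 66, so its missing entry is 69 − 66 = 3.
Column 5: 3 − 4 − 5 − 4 + 22 + 11 + 40 = 63, so its missing entry is 69 − 63 = 6.
Row 8: 18 + 16 − 3 + 40 − 12 − 12 + 23 = 70, so its missing entry is 69 − 70 = -1.
Row 6: 22 − 3 − 5 + 6 + 9 + 4 + 27 = 60, so its missing entry is 69 − 60 = 9.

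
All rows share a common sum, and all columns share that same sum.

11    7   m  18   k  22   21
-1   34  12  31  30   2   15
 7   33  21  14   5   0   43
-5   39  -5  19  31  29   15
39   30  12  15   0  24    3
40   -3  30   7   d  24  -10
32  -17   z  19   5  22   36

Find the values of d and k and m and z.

d = 35, k = 17, m = 27, z = 26

Rows 2 and 3 both sum to 123, so that's the common total.
Row 7: 32 − 17 + 19 + 5 + 22 + 36 = 97, so its missing entry is 123 − 97 = 26.
Row 6: 40 − 3 + 30 + 7 + 24 − 10 = 88, so its missing entry is 123 − 88 = 35.
Column 5: 30 + 5 + 31 + 0 + 35 + 5 = 106, so its missing entry is 123 − 106 = 17.
Row 1: 11 + 7 + 18 + 17 + 22 + 21 = 96, so its missing entry is 123 − 96 = 27.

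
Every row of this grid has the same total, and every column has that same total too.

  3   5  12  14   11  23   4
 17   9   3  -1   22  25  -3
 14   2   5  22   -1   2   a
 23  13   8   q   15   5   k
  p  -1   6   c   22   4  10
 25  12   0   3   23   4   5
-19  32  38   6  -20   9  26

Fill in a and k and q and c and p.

Rows 1 and 2 both sum to 72, so that's the common total.
Column 1 has 3 + 17 + 14 + 23 + 25 − 19 = 63; the blank must be 72 − 63 = 9.
Row 5 has 9 − 1 + 6 + 22 + 4 + 10 = 50; the blank must be 72 − 50 = 22.
Column 4 has 14 − 1 + 22 + 22 + 3 + 6 = 66; the blank must be 72 − 66 = 6.
Row 3 has 14 + 2 + 5 + 22 − 1 + 2 = 44; the blank must be 72 − 44 = 28.
Row 4 has 23 + 13 + 8 + 6 + 15 + 5 = 70; the blank must be 72 − 70 = 2.

a = 28, k = 2, q = 6, c = 22, p = 9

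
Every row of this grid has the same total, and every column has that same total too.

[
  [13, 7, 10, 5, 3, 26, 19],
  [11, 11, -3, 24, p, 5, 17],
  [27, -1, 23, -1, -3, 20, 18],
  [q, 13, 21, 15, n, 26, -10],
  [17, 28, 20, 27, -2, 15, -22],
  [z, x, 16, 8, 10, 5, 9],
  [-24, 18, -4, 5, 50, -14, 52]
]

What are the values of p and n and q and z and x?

Rows 1 and 3 both sum to 83, so that's the common total.
The known cells in column 2 total 76, leaving 83 − 76 = 7 for the blank.
The known cells in row 2 total 65, leaving 83 − 65 = 18 for the blank.
The known cells in column 5 total 76, leaving 83 − 76 = 7 for the blank.
The known cells in row 4 total 72, leaving 83 − 72 = 11 for the blank.
The known cells in row 6 total 55, leaving 83 − 55 = 28 for the blank.

p = 18, n = 7, q = 11, z = 28, x = 7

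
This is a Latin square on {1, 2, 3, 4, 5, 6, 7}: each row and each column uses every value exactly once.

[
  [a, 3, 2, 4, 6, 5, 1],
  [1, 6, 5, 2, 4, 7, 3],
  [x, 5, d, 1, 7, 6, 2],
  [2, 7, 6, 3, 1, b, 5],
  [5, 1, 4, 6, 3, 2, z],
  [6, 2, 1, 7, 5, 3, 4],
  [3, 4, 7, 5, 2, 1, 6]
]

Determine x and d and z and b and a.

Cell (1,1): row 1 already has {1, 2, 3, 4, 5, 6} → 7.
Cell (5,7): row 5 already has {1, 2, 3, 4, 5, 6} → 7.
For row 3, column 1: column 1 already has {1, 2, 3, 5, 6, 7}; that leaves 4.
Cell (3,3): row 3 already has {1, 2, 4, 5, 6, 7} → 3.
For row 4, column 6: row 4 already has {1, 2, 3, 5, 6, 7}; that leaves 4.

x = 4, d = 3, z = 7, b = 4, a = 7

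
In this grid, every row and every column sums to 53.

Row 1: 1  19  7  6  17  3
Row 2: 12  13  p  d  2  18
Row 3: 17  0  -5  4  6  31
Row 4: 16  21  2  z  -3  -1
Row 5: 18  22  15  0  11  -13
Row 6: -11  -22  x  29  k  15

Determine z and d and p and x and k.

z = 18, d = -4, p = 12, x = 22, k = 20

The known cells in column 5 total 33, leaving 53 − 33 = 20 for the blank.
The known cells in row 4 total 35, leaving 53 − 35 = 18 for the blank.
The known cells in column 4 total 57, leaving 53 − 57 = -4 for the blank.
The known cells in row 2 total 41, leaving 53 − 41 = 12 for the blank.
The known cells in row 6 total 31, leaving 53 − 31 = 22 for the blank.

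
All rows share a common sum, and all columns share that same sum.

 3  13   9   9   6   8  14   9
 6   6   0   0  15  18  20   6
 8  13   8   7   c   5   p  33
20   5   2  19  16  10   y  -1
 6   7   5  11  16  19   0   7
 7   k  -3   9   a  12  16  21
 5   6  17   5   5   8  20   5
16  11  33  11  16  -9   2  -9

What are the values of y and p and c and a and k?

Rows 1 and 2 both sum to 71, so that's the common total.
Column 2 has 13 + 6 + 13 + 5 + 7 + 6 + 11 = 61; the blank must be 71 − 61 = 10.
Row 6 has 7 + 10 − 3 + 9 + 12 + 16 + 21 = 72; the blank must be 71 − 72 = -1.
Column 5 has 6 + 15 + 16 + 16 − 1 + 5 + 16 = 73; the blank must be 71 − 73 = -2.
Row 3 has 8 + 13 + 8 + 7 − 2 + 5 + 33 = 72; the blank must be 71 − 72 = -1.
Row 4 has 20 + 5 + 2 + 19 + 16 + 10 − 1 = 71; the blank must be 71 − 71 = 0.

y = 0, p = -1, c = -2, a = -1, k = 10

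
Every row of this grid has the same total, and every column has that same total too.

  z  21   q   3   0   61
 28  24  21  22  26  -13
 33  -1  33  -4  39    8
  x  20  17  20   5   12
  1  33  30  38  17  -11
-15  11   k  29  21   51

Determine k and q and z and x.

k = 11, q = -4, z = 27, x = 34

Rows 2 and 3 both sum to 108, so that's the common total.
Row 4: 20 + 17 + 20 + 5 + 12 = 74, so its missing entry is 108 − 74 = 34.
Column 1: 28 + 33 + 34 + 1 − 15 = 81, so its missing entry is 108 − 81 = 27.
Row 1: 27 + 21 + 3 + 0 + 61 = 112, so its missing entry is 108 − 112 = -4.
Row 6: -15 + 11 + 29 + 21 + 51 = 97, so its missing entry is 108 − 97 = 11.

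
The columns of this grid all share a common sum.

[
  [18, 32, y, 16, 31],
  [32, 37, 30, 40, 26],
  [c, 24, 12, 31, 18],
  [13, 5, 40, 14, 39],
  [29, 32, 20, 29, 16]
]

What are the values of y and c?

y = 28, c = 38

The complete columns each total 130.
Column 3 is missing 130 − 102 = 28 (since 30 + 12 + 40 + 20 = 102).
Column 1 is missing 130 − 92 = 38 (since 18 + 32 + 13 + 29 = 92).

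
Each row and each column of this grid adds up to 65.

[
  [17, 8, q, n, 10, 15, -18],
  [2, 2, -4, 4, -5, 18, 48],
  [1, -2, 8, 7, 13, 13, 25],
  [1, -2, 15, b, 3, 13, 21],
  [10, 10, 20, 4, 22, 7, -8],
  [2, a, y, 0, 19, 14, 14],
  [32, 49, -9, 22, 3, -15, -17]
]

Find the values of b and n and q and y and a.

Column 2 has 8 + 2 − 2 − 2 + 10 + 49 = 65; the blank must be 65 − 65 = 0.
Row 4 has 1 − 2 + 15 + 3 + 13 + 21 = 51; the blank must be 65 − 51 = 14.
Column 4 has 4 + 7 + 14 + 4 + 0 + 22 = 51; the blank must be 65 − 51 = 14.
Row 1 has 17 + 8 + 14 + 10 + 15 − 18 = 46; the blank must be 65 − 46 = 19.
Row 6 has 2 + 0 + 0 + 19 + 14 + 14 = 49; the blank must be 65 − 49 = 16.

b = 14, n = 14, q = 19, y = 16, a = 0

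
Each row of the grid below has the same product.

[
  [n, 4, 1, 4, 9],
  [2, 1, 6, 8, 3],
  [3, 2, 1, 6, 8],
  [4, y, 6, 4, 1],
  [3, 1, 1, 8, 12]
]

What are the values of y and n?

Rows 2 and 5 each multiply to 288, so every row has product 288.
Row 4: 4×6×4×1 = 96, so the missing entry is 288 ÷ 96 = 3.
Row 1: 4×1×4×9 = 144, so the missing entry is 288 ÷ 144 = 2.

y = 3, n = 2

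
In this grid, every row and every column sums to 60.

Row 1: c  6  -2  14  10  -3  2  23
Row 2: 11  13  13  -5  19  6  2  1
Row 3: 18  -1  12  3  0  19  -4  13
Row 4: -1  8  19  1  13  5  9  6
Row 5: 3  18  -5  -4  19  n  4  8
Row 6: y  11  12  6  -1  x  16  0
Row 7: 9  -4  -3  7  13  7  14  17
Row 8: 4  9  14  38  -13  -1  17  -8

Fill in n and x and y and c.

Row 5: 3 + 18 − 5 − 4 + 19 + 4 + 8 = 43, so its missing entry is 60 − 43 = 17.
Column 6: -3 + 6 + 19 + 5 + 17 + 7 − 1 = 50, so its missing entry is 60 − 50 = 10.
Row 6: 11 + 12 + 6 − 1 + 10 + 16 + 0 = 54, so its missing entry is 60 − 54 = 6.
Row 1: 6 − 2 + 14 + 10 − 3 + 2 + 23 = 50, so its missing entry is 60 − 50 = 10.

n = 17, x = 10, y = 6, c = 10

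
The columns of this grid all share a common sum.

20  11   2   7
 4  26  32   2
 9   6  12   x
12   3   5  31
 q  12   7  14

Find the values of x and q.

x = 4, q = 13

Column 2 sums to 58 and so does column 3; that's the common total.
In column 4 the known cells total 54, leaving 58 − 54 = 4.
In column 1 the known cells total 45, leaving 58 − 45 = 13.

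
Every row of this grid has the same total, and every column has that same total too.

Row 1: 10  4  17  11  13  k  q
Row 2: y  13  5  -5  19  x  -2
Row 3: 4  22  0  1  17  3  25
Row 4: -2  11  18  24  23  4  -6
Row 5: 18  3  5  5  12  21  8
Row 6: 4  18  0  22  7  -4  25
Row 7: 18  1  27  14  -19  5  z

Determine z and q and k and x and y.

Rows 3 and 4 both sum to 72, so that's the common total.
The known cells in column 1 total 52, leaving 72 − 52 = 20 for the blank.
The known cells in row 2 total 50, leaving 72 − 50 = 22 for the blank.
The known cells in column 6 total 51, leaving 72 − 51 = 21 for the blank.
The known cells in row 1 total 76, leaving 72 − 76 = -4 for the blank.
The known cells in row 7 total 46, leaving 72 − 46 = 26 for the blank.

z = 26, q = -4, k = 21, x = 22, y = 20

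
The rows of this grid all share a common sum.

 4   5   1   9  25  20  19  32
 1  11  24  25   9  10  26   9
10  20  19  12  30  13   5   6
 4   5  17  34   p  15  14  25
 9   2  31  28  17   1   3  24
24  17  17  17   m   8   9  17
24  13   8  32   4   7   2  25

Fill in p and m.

p = 1, m = 6

Row 3 sums to 115 and so does row 5; that's the common total.
In row 4 the known cells total 114, leaving 115 − 114 = 1.
In row 6 the known cells total 109, leaving 115 − 109 = 6.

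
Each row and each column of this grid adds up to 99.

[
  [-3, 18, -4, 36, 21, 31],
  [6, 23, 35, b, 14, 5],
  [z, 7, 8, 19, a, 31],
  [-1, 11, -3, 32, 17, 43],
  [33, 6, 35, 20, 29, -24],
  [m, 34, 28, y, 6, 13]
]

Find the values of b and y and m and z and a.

b = 16, y = -24, m = 42, z = 22, a = 12

Column 5: 21 + 14 + 17 + 29 + 6 = 87, so its missing entry is 99 − 87 = 12.
Row 3: 7 + 8 + 19 + 12 + 31 = 77, so its missing entry is 99 − 77 = 22.
Column 1: -3 + 6 + 22 − 1 + 33 = 57, so its missing entry is 99 − 57 = 42.
Row 6: 42 + 34 + 28 + 6 + 13 = 123, so its missing entry is 99 − 123 = -24.
Row 2: 6 + 23 + 35 + 14 + 5 = 83, so its missing entry is 99 − 83 = 16.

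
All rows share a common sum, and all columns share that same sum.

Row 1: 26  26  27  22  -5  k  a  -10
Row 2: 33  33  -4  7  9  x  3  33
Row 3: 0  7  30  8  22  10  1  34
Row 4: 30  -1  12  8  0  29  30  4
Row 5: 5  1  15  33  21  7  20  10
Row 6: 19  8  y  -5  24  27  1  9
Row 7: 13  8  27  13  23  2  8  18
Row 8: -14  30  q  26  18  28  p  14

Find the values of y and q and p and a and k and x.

y = 29, q = -24, p = 34, a = 15, k = 11, x = -2

Rows 3 and 4 both sum to 112, so that's the common total.
Row 2 has 33 + 33 − 4 + 7 + 9 + 3 + 33 = 114; the blank must be 112 − 114 = -2.
Column 6 has -2 + 10 + 29 + 7 + 27 + 2 + 28 = 101; the blank must be 112 − 101 = 11.
Row 1 has 26 + 26 + 27 + 22 − 5 + 11 − 10 = 97; the blank must be 112 − 97 = 15.
Column 7 has 15 + 3 + 1 + 30 + 20 + 1 + 8 = 78; the blank must be 112 − 78 = 34.
Row 8 has -14 + 30 + 26 + 18 + 28 + 34 + 14 = 136; the blank must be 112 − 136 = -24.
Row 6 has 19 + 8 − 5 + 24 + 27 + 1 + 9 = 83; the blank must be 112 − 83 = 29.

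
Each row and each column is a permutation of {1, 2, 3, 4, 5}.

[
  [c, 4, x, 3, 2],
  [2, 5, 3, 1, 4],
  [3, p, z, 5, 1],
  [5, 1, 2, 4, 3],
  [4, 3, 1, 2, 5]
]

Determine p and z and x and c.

At (row 3, col 2): column 2 already has {1, 3, 4, 5}, so the value is 2.
At (row 3, col 3): row 3 already has {1, 2, 3, 5}, so the value is 4.
At (row 1, col 3): column 3 already has {1, 2, 3, 4}, so the value is 5.
Cell (1,1): row 1 already has {2, 3, 4, 5} → 1.

p = 2, z = 4, x = 5, c = 1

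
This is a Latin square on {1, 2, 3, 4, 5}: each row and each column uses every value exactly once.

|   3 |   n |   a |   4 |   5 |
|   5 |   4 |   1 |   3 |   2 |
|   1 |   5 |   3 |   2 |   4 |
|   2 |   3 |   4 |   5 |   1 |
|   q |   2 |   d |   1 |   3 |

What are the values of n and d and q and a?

n = 1, d = 5, q = 4, a = 2

Cell (1,2): column 2 already has {2, 3, 4, 5} → 1.
At (row 1, col 3): row 1 already has {1, 3, 4, 5}, so the value is 2.
At (row 5, col 1): column 1 already has {1, 2, 3, 5}, so the value is 4.
Cell (5,3): row 5 already has {1, 2, 3, 4} → 5.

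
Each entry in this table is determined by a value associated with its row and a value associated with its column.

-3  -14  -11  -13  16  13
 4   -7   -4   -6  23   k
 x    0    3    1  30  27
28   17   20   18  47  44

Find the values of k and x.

k = 20, x = 11

The difference between any two rows is the same in every column — this is an addition table with the headers hidden.
Row 2 minus row 1 is -6 − (-13) = 7, so its entry in column 6 is 13 + 7 = 20.
Row 3 minus row 1 is 1 − (-13) = 14, so its entry in column 1 is -3 + 14 = 11.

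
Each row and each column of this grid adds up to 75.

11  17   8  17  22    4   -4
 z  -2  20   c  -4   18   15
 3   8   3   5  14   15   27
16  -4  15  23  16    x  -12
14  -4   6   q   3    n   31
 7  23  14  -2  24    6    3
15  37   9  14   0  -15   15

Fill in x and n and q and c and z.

Column 1: 11 + 3 + 16 + 14 + 7 + 15 = 66, so its missing entry is 75 − 66 = 9.
Row 2: 9 − 2 + 20 − 4 + 18 + 15 = 56, so its missing entry is 75 − 56 = 19.
Column 4: 17 + 19 + 5 + 23 − 2 + 14 = 76, so its missing entry is 75 − 76 = -1.
Row 5: 14 − 4 + 6 − 1 + 3 + 31 = 49, so its missing entry is 75 − 49 = 26.
Row 4: 16 − 4 + 15 + 23 + 16 − 12 = 54, so its missing entry is 75 − 54 = 21.

x = 21, n = 26, q = -1, c = 19, z = 9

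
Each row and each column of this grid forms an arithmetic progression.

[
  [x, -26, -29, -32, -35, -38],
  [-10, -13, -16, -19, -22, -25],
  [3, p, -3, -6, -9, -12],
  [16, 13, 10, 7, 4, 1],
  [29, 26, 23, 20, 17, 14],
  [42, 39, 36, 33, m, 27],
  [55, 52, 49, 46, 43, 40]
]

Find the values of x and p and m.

x = -23, p = 0, m = 30

Along each row the entries change by -3 per step; down each column they change by 13.
Row 1: from -26 at column 2, stepping by -3 to column 1 gives -23.
Row 3: from 3 at column 1, stepping by -3 to column 2 gives 0.
Row 6: from 42 at column 1, stepping by -3 to column 5 gives 30.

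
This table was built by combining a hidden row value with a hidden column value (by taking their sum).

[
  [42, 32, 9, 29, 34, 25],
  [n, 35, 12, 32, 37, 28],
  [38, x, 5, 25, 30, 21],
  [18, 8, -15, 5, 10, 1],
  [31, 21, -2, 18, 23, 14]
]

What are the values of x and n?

x = 28, n = 45

The difference between any two rows is the same in every column — this is an addition table with the headers hidden.
Row 3 minus row 1 is 30 − 34 = -4, so its entry in column 2 is 32 + (-4) = 28.
Row 2 minus row 1 is 37 − 34 = 3, so its entry in column 1 is 42 + 3 = 45.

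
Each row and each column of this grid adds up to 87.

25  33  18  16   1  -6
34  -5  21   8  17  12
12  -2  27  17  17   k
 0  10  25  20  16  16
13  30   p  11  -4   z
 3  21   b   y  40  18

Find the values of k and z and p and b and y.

k = 16, z = 31, p = 6, b = -10, y = 15

Column 4 has 16 + 8 + 17 + 20 + 11 = 72; the blank must be 87 − 72 = 15.
Row 3 has 12 − 2 + 27 + 17 + 17 = 71; the blank must be 87 − 71 = 16.
Column 6 has -6 + 12 + 16 + 16 + 18 = 56; the blank must be 87 − 56 = 31.
Row 5 has 13 + 30 + 11 − 4 + 31 = 81; the blank must be 87 − 81 = 6.
Row 6 has 3 + 21 + 15 + 40 + 18 = 97; the blank must be 87 − 97 = -10.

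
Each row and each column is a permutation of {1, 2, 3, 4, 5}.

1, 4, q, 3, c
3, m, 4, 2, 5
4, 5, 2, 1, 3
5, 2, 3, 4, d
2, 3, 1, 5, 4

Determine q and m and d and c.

q = 5, m = 1, d = 1, c = 2

For row 2, column 2: row 2 already has {2, 3, 4, 5}; that leaves 1.
Cell (1,3): column 3 already has {1, 2, 3, 4} → 5.
At (row 1, col 5): row 1 already has {1, 3, 4, 5}, so the value is 2.
For row 4, column 5: row 4 already has {2, 3, 4, 5}; that leaves 1.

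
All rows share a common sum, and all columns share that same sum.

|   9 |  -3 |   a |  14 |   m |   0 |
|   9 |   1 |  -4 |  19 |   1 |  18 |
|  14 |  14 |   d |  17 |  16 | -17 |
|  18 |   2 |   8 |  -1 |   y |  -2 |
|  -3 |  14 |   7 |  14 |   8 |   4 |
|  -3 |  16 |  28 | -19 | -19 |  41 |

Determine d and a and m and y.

Rows 2 and 5 both sum to 44, so that's the common total.
Row 4 has 18 + 2 + 8 − 1 − 2 = 25; the blank must be 44 − 25 = 19.
Column 5 has 1 + 16 + 19 + 8 − 19 = 25; the blank must be 44 − 25 = 19.
Row 1 has 9 − 3 + 14 + 19 + 0 = 39; the blank must be 44 − 39 = 5.
Row 3 has 14 + 14 + 17 + 16 − 17 = 44; the blank must be 44 − 44 = 0.

d = 0, a = 5, m = 19, y = 19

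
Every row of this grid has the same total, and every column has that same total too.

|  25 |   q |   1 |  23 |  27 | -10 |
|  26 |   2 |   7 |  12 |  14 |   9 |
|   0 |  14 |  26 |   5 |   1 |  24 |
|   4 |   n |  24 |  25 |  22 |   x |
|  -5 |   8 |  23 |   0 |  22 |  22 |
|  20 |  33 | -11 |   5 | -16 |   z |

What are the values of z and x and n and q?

z = 39, x = -14, n = 9, q = 4

Rows 2 and 3 both sum to 70, so that's the common total.
The known cells in row 6 total 31, leaving 70 − 31 = 39 for the blank.
The known cells in column 6 total 84, leaving 70 − 84 = -14 for the blank.
The known cells in row 4 total 61, leaving 70 − 61 = 9 for the blank.
The known cells in row 1 total 66, leaving 70 − 66 = 4 for the blank.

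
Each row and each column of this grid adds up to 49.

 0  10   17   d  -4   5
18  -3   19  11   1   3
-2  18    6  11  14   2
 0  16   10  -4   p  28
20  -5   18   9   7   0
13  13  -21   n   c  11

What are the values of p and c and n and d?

The known cells in row 1 total 28, leaving 49 − 28 = 21 for the blank.
The known cells in column 4 total 48, leaving 49 − 48 = 1 for the blank.
The known cells in row 6 total 17, leaving 49 − 17 = 32 for the blank.
The known cells in row 4 total 50, leaving 49 − 50 = -1 for the blank.

p = -1, c = 32, n = 1, d = 21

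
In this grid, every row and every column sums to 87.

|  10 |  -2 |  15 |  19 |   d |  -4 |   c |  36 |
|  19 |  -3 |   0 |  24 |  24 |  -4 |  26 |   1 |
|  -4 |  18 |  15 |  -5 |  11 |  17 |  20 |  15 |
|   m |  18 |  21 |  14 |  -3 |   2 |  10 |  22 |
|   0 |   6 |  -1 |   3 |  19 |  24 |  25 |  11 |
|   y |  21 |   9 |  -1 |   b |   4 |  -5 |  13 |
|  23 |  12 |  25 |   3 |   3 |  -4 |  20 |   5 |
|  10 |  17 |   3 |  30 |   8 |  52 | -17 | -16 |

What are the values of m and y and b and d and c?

The known cells in column 7 total 79, leaving 87 − 79 = 8 for the blank.
The known cells in row 1 total 82, leaving 87 − 82 = 5 for the blank.
The known cells in column 5 total 67, leaving 87 − 67 = 20 for the blank.
The known cells in row 4 total 84, leaving 87 − 84 = 3 for the blank.
The known cells in row 6 total 61, leaving 87 − 61 = 26 for the blank.

m = 3, y = 26, b = 20, d = 5, c = 8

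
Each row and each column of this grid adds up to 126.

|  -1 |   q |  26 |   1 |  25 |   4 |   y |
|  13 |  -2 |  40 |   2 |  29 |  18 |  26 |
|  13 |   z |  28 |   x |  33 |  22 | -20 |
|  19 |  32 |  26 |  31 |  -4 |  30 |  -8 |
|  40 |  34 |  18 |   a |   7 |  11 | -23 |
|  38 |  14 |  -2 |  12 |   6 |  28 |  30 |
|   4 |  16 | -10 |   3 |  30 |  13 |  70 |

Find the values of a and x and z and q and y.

a = 39, x = 38, z = 12, q = 20, y = 51

Row 5: 40 + 34 + 18 + 7 + 11 − 23 = 87, so its missing entry is 126 − 87 = 39.
Column 7: 26 − 20 − 8 − 23 + 30 + 70 = 75, so its missing entry is 126 − 75 = 51.
Row 1: -1 + 26 + 1 + 25 + 4 + 51 = 106, so its missing entry is 126 − 106 = 20.
Column 2: 20 − 2 + 32 + 34 + 14 + 16 = 114, so its missing entry is 126 − 114 = 12.
Row 3: 13 + 12 + 28 + 33 + 22 − 20 = 88, so its missing entry is 126 − 88 = 38.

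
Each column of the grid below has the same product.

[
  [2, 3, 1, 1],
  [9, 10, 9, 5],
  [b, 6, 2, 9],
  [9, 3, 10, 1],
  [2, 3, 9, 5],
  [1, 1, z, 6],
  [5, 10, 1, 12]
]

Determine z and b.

z = 10, b = 10

Columns 2 and 4 each multiply to 16200, so every column has product 16200.
Column 3: 1×9×2×10×9×1 = 1620, so the missing entry is 16200 ÷ 1620 = 10.
Column 1: 2×9×9×2×1×5 = 1620, so the missing entry is 16200 ÷ 1620 = 10.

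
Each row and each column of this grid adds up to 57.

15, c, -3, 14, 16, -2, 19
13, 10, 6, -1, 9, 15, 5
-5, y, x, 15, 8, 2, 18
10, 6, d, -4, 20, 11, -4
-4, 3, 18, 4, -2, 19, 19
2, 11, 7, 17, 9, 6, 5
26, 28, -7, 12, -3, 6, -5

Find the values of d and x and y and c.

Row 1: 15 − 3 + 14 + 16 − 2 + 19 = 59, so its missing entry is 57 − 59 = -2.
Row 4: 10 + 6 − 4 + 20 + 11 − 4 = 39, so its missing entry is 57 − 39 = 18.
Column 2: -2 + 10 + 6 + 3 + 11 + 28 = 56, so its missing entry is 57 − 56 = 1.
Row 3: -5 + 1 + 15 + 8 + 2 + 18 = 39, so its missing entry is 57 − 39 = 18.

d = 18, x = 18, y = 1, c = -2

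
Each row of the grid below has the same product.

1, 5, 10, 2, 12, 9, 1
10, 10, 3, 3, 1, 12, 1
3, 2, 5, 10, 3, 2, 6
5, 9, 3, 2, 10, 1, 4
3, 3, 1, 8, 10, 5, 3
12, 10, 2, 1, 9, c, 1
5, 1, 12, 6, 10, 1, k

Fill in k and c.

Rows 2 and 3 each multiply to 10800, so every row has product 10800.
Row 7: 5×1×12×6×10×1 = 3600, so the missing entry is 10800 ÷ 3600 = 3.
Row 6: 12×10×2×1×9×1 = 2160, so the missing entry is 10800 ÷ 2160 = 5.

k = 3, c = 5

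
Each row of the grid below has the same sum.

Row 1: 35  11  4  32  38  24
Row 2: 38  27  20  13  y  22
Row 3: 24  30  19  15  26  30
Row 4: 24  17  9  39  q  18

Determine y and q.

y = 24, q = 37

Rows 1 and 3 both add up to 144, so every row sums to 144.
Row 2: 38 + 27 + 20 + 13 + 22 = 120, so the missing entry is 144 − 120 = 24.
Row 4: 24 + 17 + 9 + 39 + 18 = 107, so the missing entry is 144 − 107 = 37.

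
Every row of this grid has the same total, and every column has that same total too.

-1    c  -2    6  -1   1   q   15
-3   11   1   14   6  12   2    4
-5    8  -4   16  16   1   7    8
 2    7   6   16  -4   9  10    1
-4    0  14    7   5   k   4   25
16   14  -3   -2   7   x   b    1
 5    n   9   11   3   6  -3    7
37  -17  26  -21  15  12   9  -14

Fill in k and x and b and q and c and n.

k = -4, x = 10, b = 4, q = 14, c = 15, n = 9

Rows 2 and 3 both sum to 47, so that's the common total.
Row 7: 5 + 9 + 11 + 3 + 6 − 3 + 7 = 38, so its missing entry is 47 − 38 = 9.
Column 2: 11 + 8 + 7 + 0 + 14 + 9 − 17 = 32, so its missing entry is 47 − 32 = 15.
Row 1: -1 + 15 − 2 + 6 − 1 + 1 + 15 = 33, so its missing entry is 47 − 33 = 14.
Row 5: -4 + 0 + 14 + 7 + 5 + 4 + 25 = 51, so its missing entry is 47 − 51 = -4.
Column 6: 1 + 12 + 1 + 9 − 4 + 6 + 12 = 37, so its missing entry is 47 − 37 = 10.
Row 6: 16 + 14 − 3 − 2 + 7 + 10 + 1 = 43, so its missing entry is 47 − 43 = 4.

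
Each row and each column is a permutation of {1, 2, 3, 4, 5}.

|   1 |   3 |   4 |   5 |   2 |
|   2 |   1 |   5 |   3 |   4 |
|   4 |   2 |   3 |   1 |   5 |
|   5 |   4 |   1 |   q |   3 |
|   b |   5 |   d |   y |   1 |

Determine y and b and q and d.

y = 4, b = 3, q = 2, d = 2

For row 5, column 1: column 1 already has {1, 2, 4, 5}; that leaves 3.
At (row 4, col 4): row 4 already has {1, 3, 4, 5}, so the value is 2.
At (row 5, col 3): column 3 already has {1, 3, 4, 5}, so the value is 2.
For row 5, column 4: row 5 already has {1, 2, 3, 5}; that leaves 4.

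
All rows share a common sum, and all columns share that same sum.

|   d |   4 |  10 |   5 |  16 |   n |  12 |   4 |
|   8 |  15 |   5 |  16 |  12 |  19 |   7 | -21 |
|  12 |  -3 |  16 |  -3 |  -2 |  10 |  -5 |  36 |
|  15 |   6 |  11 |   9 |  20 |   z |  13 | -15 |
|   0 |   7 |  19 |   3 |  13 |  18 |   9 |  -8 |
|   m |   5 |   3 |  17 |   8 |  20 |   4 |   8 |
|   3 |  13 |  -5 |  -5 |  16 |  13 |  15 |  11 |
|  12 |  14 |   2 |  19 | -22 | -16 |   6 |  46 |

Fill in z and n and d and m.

Rows 2 and 3 both sum to 61, so that's the common total.
Row 6 has 5 + 3 + 17 + 8 + 20 + 4 + 8 = 65; the blank must be 61 − 65 = -4.
Column 1 has 8 + 12 + 15 + 0 − 4 + 3 + 12 = 46; the blank must be 61 − 46 = 15.
Row 4 has 15 + 6 + 11 + 9 + 20 + 13 − 15 = 59; the blank must be 61 − 59 = 2.
Row 1 has 15 + 4 + 10 + 5 + 16 + 12 + 4 = 66; the blank must be 61 − 66 = -5.

z = 2, n = -5, d = 15, m = -4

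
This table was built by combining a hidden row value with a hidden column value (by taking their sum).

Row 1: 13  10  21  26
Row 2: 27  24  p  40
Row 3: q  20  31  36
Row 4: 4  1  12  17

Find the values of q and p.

q = 23, p = 35

The difference between any two rows is the same in every column — this is an addition table with the headers hidden.
Row 3 minus row 1 is 36 − 26 = 10, so its entry in column 1 is 13 + 10 = 23.
Row 2 minus row 1 is 40 − 26 = 14, so its entry in column 3 is 21 + 14 = 35.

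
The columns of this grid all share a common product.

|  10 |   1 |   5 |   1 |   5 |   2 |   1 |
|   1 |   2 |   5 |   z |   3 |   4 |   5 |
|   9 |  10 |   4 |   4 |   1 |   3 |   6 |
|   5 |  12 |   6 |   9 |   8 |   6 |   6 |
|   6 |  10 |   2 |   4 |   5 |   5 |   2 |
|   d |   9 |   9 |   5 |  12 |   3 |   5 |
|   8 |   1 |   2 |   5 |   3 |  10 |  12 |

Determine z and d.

z = 6, d = 1

Columns 2 and 6 each multiply to 21600, so every column has product 21600.
Column 4: 1×4×9×4×5×5 = 3600, so the missing entry is 21600 ÷ 3600 = 6.
Column 1: 10×1×9×5×6×8 = 21600, so the missing entry is 21600 ÷ 21600 = 1.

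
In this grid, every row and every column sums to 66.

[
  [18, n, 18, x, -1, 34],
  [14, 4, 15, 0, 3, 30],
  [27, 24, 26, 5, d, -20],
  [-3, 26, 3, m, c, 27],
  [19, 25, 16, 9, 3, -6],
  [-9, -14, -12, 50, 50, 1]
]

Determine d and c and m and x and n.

d = 4, c = 7, m = 6, x = -4, n = 1

The known cells in column 2 total 65, leaving 66 − 65 = 1 for the blank.
The known cells in row 3 total 62, leaving 66 − 62 = 4 for the blank.
The known cells in column 5 total 59, leaving 66 − 59 = 7 for the blank.
The known cells in row 1 total 70, leaving 66 − 70 = -4 for the blank.
The known cells in row 4 total 60, leaving 66 − 60 = 6 for the blank.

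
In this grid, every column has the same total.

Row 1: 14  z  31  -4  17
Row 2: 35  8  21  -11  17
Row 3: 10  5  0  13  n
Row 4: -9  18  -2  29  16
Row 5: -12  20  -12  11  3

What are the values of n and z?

Columns 1 and 4 both add up to 38, so every column sums to 38.
Column 5: 17 + 17 + 16 + 3 = 53, so the missing entry is 38 − 53 = -15.
Column 2: 8 + 5 + 18 + 20 = 51, so the missing entry is 38 − 51 = -13.

n = -15, z = -13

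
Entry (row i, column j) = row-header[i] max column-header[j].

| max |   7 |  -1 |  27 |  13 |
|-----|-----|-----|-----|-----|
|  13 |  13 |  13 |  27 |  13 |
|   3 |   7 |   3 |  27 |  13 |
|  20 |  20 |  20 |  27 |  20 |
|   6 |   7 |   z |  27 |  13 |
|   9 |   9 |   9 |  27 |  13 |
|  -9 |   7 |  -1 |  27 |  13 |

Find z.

6

max(6, -1) = 6.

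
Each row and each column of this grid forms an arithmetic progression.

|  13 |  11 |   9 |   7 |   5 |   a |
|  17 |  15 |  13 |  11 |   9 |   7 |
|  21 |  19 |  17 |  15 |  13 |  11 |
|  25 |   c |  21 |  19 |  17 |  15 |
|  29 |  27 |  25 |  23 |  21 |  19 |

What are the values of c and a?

c = 23, a = 3

Along each row the entries change by -2 per step; down each column they change by 4.
Row 4: from 25 at column 1, stepping by -2 to column 2 gives 23.
Row 1: from 13 at column 1, stepping by -2 to column 6 gives 3.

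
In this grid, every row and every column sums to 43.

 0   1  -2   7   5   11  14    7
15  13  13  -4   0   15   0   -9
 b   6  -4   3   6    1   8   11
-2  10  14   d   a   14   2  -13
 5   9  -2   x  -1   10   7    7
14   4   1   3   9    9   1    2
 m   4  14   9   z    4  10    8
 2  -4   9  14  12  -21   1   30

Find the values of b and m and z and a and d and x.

b = 12, m = -3, z = -3, a = 15, d = 3, x = 8

Row 5 has 5 + 9 − 2 − 1 + 10 + 7 + 7 = 35; the blank must be 43 − 35 = 8.
Row 3 has 6 − 4 + 3 + 6 + 1 + 8 + 11 = 31; the blank must be 43 − 31 = 12.
Column 4 has 7 − 4 + 3 + 8 + 3 + 9 + 14 = 40; the blank must be 43 − 40 = 3.
Row 4 has -2 + 10 + 14 + 3 + 14 + 2 − 13 = 28; the blank must be 43 − 28 = 15.
Column 5 has 5 + 0 + 6 + 15 − 1 + 9 + 12 = 46; the blank must be 43 − 46 = -3.
Row 7 has 4 + 14 + 9 − 3 + 4 + 10 + 8 = 46; the blank must be 43 − 46 = -3.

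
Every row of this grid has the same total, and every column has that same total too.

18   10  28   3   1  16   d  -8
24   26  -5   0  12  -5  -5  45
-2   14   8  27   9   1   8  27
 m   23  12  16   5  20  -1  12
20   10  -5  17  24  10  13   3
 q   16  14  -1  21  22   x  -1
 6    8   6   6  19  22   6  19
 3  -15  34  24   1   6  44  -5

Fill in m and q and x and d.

m = 5, q = 18, x = 3, d = 24

Rows 2 and 3 both sum to 92, so that's the common total.
Row 1 has 18 + 10 + 28 + 3 + 1 + 16 − 8 = 68; the blank must be 92 − 68 = 24.
Column 7 has 24 − 5 + 8 − 1 + 13 + 6 + 44 = 89; the blank must be 92 − 89 = 3.
Row 6 has 16 + 14 − 1 + 21 + 22 + 3 − 1 = 74; the blank must be 92 − 74 = 18.
Row 4 has 23 + 12 + 16 + 5 + 20 − 1 + 12 = 87; the blank must be 92 − 87 = 5.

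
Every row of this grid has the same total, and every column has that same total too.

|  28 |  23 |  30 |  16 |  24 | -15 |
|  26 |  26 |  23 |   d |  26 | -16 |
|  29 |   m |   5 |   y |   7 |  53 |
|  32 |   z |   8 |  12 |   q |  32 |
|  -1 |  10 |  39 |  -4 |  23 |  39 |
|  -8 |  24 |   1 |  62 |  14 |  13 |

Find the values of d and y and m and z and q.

Rows 1 and 5 both sum to 106, so that's the common total.
Column 5 has 24 + 26 + 7 + 23 + 14 = 94; the blank must be 106 − 94 = 12.
Row 4 has 32 + 8 + 12 + 12 + 32 = 96; the blank must be 106 − 96 = 10.
Column 2 has 23 + 26 + 10 + 10 + 24 = 93; the blank must be 106 − 93 = 13.
Row 3 has 29 + 13 + 5 + 7 + 53 = 107; the blank must be 106 − 107 = -1.
Row 2 has 26 + 26 + 23 + 26 − 16 = 85; the blank must be 106 − 85 = 21.

d = 21, y = -1, m = 13, z = 10, q = 12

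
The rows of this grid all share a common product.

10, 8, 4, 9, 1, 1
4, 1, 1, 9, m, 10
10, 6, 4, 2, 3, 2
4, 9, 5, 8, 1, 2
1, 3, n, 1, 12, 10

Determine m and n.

Rows 1 and 4 each multiply to 2880, so every row has product 2880.
Row 2: 4×1×1×9×10 = 360, so the missing entry is 2880 ÷ 360 = 8.
Row 5: 1×3×1×12×10 = 360, so the missing entry is 2880 ÷ 360 = 8.

m = 8, n = 8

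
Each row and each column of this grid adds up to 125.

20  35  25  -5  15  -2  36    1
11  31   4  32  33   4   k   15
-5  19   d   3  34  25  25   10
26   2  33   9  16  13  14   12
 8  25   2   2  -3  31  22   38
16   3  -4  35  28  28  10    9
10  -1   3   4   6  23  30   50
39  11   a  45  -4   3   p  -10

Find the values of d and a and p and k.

Row 2 has 11 + 31 + 4 + 32 + 33 + 4 + 15 = 130; the blank must be 125 − 130 = -5.
Column 7 has 36 − 5 + 25 + 14 + 22 + 10 + 30 = 132; the blank must be 125 − 132 = -7.
Row 8 has 39 + 11 + 45 − 4 + 3 − 7 − 10 = 77; the blank must be 125 − 77 = 48.
Row 3 has -5 + 19 + 3 + 34 + 25 + 25 + 10 = 111; the blank must be 125 − 111 = 14.

d = 14, a = 48, p = -7, k = -5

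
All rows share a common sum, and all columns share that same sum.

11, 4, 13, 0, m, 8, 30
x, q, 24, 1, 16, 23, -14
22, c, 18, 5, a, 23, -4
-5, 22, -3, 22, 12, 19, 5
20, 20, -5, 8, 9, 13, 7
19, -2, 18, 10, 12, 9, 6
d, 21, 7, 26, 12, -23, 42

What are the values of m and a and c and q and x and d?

m = 6, a = 5, c = 3, q = 4, x = 18, d = -13

Rows 4 and 5 both sum to 72, so that's the common total.
Row 1 has 11 + 4 + 13 + 0 + 8 + 30 = 66; the blank must be 72 − 66 = 6.
Column 5 has 6 + 16 + 12 + 9 + 12 + 12 = 67; the blank must be 72 − 67 = 5.
Row 3 has 22 + 18 + 5 + 5 + 23 − 4 = 69; the blank must be 72 − 69 = 3.
Column 2 has 4 + 3 + 22 + 20 − 2 + 21 = 68; the blank must be 72 − 68 = 4.
Row 7 has 21 + 7 + 26 + 12 − 23 + 42 = 85; the blank must be 72 − 85 = -13.
Row 2 has 4 + 24 + 1 + 16 + 23 − 14 = 54; the blank must be 72 − 54 = 18.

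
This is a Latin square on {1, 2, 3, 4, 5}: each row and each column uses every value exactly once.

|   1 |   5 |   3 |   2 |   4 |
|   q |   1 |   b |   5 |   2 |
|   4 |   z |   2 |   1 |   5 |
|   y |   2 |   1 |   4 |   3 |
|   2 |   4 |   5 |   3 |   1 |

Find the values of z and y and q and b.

At (row 2, col 3): column 3 already has {1, 2, 3, 5}, so the value is 4.
For row 2, column 1: row 2 already has {1, 2, 4, 5}; that leaves 3.
Cell (3,2): row 3 already has {1, 2, 4, 5} → 3.
At (row 4, col 1): row 4 already has {1, 2, 3, 4}, so the value is 5.

z = 3, y = 5, q = 3, b = 4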